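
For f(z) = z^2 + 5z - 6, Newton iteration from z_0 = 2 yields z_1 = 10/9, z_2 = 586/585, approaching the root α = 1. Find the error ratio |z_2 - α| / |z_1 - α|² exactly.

z_1 - α = 10/9 - 1 = 1/9, so |z_1 - α| = 1/9.
z_2 - α = 586/585 - 1 = 1/585, so |z_2 - α| = 1/585.
|z_1 - α|² = 1/81.
Ratio = (1/585) / (1/81) = 9/65.

9/65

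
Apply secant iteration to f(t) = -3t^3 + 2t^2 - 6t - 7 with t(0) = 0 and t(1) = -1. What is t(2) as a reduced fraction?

-7/11

f(0) = -7, f(-1) = 4. t(2) = (-1) - 4·((-1) - 0)/(4 - (-7)) = -7/11.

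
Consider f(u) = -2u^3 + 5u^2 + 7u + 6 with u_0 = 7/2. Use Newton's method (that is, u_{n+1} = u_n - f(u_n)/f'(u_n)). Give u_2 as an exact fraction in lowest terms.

f'(u) = -6u^2 + 10u + 7.
f(7/2) = 6, f'(7/2) = -63/2, so u_1 = (7/2) - 6/(-63/2) = 155/42.
f(155/42) = -5504/9261, f'(155/42) = -11117/294, so u_2 = (155/42) - (-5504/9261)/(-11117/294) = 5147389/1400742.

5147389/1400742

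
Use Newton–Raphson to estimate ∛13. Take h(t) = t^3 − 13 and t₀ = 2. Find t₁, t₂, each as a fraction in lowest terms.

t₁ = 29/12, t₂ = 35621/15138

h'(t) = 3t^2.
h(2) = −5, h'(2) = 12, so t₁ = 2 − (−5)/12 = 29/12.
h(29/12) = 1925/1728, h'(29/12) = 841/48, so t₂ = (29/12) − (1925/1728)/(841/48) = 35621/15138.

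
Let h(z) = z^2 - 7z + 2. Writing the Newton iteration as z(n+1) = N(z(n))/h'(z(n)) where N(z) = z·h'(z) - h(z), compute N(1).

h'(z) = 2z - 7.
N(z) = z·h'(z) - h(z) = z·(2z - 7) - (z^2 - 7z + 2) = z^2 - 2.
N(1) = -1.

-1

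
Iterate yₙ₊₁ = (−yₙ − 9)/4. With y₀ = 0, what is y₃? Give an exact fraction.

y₁ = (−0 − 9)/4 = −9/4.
y₂ = (−(−9/4) − 9)/4 = −27/16.
y₃ = (−(−27/16) − 9)/4 = −117/64.

−117/64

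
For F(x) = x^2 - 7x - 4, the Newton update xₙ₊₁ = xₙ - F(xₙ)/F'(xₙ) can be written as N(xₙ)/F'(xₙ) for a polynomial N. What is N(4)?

F'(x) = 2x - 7.
N(x) = x·F'(x) - F(x) = x·(2x - 7) - (x^2 - 7x - 4) = x^2 + 4.
N(4) = 20.

20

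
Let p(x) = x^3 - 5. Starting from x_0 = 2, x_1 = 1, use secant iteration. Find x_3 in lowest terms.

443/247

p(2) = 3, p(1) = -4. x_2 = 1 - (-4)·(1 - 2)/((-4) - 3) = 11/7.
p(1) = -4, p(11/7) = -384/343. x_3 = (11/7) - (-384/343)·((11/7) - 1)/((-384/343) - (-4)) = 443/247.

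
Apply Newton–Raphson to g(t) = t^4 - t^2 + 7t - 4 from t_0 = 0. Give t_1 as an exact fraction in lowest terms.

4/7

g'(t) = 4t^3 - 2t + 7.
g(0) = -4, g'(0) = 7, so t_1 = 0 - (-4)/7 = 4/7.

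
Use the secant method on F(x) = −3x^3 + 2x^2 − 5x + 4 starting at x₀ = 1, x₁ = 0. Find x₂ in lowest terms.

F(1) = −2, F(0) = 4. x₂ = 0 − 4·(0 − 1)/(4 − (−2)) = 2/3.

2/3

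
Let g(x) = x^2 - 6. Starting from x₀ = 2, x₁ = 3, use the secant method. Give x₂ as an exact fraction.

12/5

g(2) = -2, g(3) = 3. x₂ = 3 - 3·(3 - 2)/(3 - (-2)) = 12/5.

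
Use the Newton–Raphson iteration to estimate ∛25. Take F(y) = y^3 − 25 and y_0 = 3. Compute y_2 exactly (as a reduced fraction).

1478153/505521

F'(y) = 3y^2.
F(3) = 2, F'(3) = 27, so y_1 = 3 − 2/27 = 79/27.
F(79/27) = 964/19683, F'(79/27) = 6241/243, so y_2 = (79/27) − (964/19683)/(6241/243) = 1478153/505521.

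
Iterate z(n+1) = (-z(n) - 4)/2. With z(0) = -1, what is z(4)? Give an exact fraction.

z(1) = (-(-1) - 4)/2 = -3/2.
z(2) = (-(-3/2) - 4)/2 = -5/4.
z(3) = (-(-5/4) - 4)/2 = -11/8.
z(4) = (-(-11/8) - 4)/2 = -21/16.

-21/16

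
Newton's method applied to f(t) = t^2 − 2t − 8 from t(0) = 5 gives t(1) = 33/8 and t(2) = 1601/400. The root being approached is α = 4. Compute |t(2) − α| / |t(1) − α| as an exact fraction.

1/50

t(1) − α = 33/8 − 4 = 1/8, so |t(1) − α| = 1/8.
t(2) − α = 1601/400 − 4 = 1/400, so |t(2) − α| = 1/400.
Ratio = (1/400) / (1/8) = 1/50.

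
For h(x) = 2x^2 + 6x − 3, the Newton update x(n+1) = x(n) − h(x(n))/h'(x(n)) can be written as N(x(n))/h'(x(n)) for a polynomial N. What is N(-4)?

h'(x) = 4x + 6.
N(x) = x·h'(x) − h(x) = x·(4x + 6) − (2x^2 + 6x − 3) = 2x^2 + 3.
N(-4) = 35.

35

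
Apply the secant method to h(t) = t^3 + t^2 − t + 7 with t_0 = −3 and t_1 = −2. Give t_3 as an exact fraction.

−3911/1533

h(−3) = −8, h(−2) = 5. t_2 = (−2) − 5·((−2) − (−3))/(5 − (−8)) = −31/13.
h(−2) = 5, h(−31/13) = 3320/2197. t_3 = (−31/13) − (3320/2197)·((−31/13) − (−2))/((3320/2197) − 5) = −3911/1533.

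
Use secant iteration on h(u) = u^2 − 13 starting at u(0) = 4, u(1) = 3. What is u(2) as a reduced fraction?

25/7

h(4) = 3, h(3) = −4. u(2) = 3 − (−4)·(3 − 4)/((−4) − 3) = 25/7.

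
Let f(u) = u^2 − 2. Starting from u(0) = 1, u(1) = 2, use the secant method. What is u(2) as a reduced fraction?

f(1) = −1, f(2) = 2. u(2) = 2 − 2·(2 − 1)/(2 − (−1)) = 4/3.

4/3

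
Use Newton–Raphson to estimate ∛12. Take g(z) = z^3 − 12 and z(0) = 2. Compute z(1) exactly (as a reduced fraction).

g'(z) = 3z^2.
g(2) = −4, g'(2) = 12, so z(1) = 2 − (−4)/12 = 7/3.

7/3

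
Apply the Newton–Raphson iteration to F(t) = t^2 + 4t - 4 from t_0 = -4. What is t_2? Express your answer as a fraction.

-29/6

F'(t) = 2t + 4.
F(-4) = -4, F'(-4) = -4, so t_1 = (-4) - (-4)/(-4) = -5.
F(-5) = 1, F'(-5) = -6, so t_2 = (-5) - 1/(-6) = -29/6.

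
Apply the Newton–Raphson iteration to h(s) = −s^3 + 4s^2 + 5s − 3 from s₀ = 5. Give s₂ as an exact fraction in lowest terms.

h'(s) = −3s^2 + 8s + 5.
h(5) = −3, h'(5) = −30, so s₁ = 5 − (−3)/(−30) = 49/10.
h(49/10) = −109/1000, h'(49/10) = −2783/100, so s₂ = (49/10) − (−109/1000)/(−2783/100) = 68129/13915.

68129/13915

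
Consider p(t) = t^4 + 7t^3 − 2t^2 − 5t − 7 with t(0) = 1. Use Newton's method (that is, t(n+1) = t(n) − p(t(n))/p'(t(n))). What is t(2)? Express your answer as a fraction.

206179/162208

p'(t) = 4t^3 + 21t^2 − 4t − 5.
p(1) = −6, p'(1) = 16, so t(1) = 1 − (−6)/16 = 11/8.
p(11/8) = 16857/4096, p'(11/8) = 5069/128, so t(2) = (11/8) − (16857/4096)/(5069/128) = 206179/162208.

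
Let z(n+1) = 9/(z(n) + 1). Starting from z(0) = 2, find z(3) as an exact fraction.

36/13

z(1) = 9/(2 + 1) = 3.
z(2) = 9/(3 + 1) = 9/4.
z(3) = 9/(9/4 + 1) = 36/13.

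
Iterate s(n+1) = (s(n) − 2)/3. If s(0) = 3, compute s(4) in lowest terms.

s(1) = (3 − 2)/3 = 1/3.
s(2) = ((1/3) − 2)/3 = −5/9.
s(3) = ((−5/9) − 2)/3 = −23/27.
s(4) = ((−23/27) − 2)/3 = −77/81.

−77/81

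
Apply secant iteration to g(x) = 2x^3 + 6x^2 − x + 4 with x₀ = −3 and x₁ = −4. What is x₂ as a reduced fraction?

−100/31

g(−3) = 7, g(−4) = −24. x₂ = (−4) − (−24)·((−4) − (−3))/((−24) − 7) = −100/31.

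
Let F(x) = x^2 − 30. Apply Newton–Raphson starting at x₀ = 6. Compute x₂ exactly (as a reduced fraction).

241/44

F'(x) = 2x.
F(6) = 6, F'(6) = 12, so x₁ = 6 − 6/12 = 11/2.
F(11/2) = 1/4, F'(11/2) = 11, so x₂ = (11/2) − (1/4)/11 = 241/44.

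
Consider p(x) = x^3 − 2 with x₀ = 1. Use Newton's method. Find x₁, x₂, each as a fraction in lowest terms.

x₁ = 4/3, x₂ = 91/72

p'(x) = 3x^2.
p(1) = −1, p'(1) = 3, so x₁ = 1 − (−1)/3 = 4/3.
p(4/3) = 10/27, p'(4/3) = 16/3, so x₂ = (4/3) − (10/27)/(16/3) = 91/72.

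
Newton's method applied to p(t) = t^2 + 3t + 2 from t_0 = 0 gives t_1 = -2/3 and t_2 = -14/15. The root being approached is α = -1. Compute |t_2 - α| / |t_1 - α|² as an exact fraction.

3/5

t_1 - α = -2/3 - (-1) = -2/3 + 1 = 1/3, so |t_1 - α| = 1/3.
t_2 - α = -14/15 - (-1) = -14/15 + 1 = 1/15, so |t_2 - α| = 1/15.
|t_1 - α|² = 1/9.
Ratio = (1/15) / (1/9) = 3/5.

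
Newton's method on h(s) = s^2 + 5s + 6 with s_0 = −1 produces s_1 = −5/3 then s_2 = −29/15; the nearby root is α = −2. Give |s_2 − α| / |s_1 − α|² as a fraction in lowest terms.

s_1 − α = −5/3 − (−2) = −5/3 + 2 = 1/3, so |s_1 − α| = 1/3.
s_2 − α = −29/15 − (−2) = −29/15 + 2 = 1/15, so |s_2 − α| = 1/15.
|s_1 − α|² = 1/9.
Ratio = (1/15) / (1/9) = 3/5.

3/5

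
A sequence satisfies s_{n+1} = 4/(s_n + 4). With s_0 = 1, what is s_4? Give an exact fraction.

29/35

s_1 = 4/(1 + 4) = 4/5.
s_2 = 4/(4/5 + 4) = 5/6.
s_3 = 4/(5/6 + 4) = 24/29.
s_4 = 4/(24/29 + 4) = 29/35.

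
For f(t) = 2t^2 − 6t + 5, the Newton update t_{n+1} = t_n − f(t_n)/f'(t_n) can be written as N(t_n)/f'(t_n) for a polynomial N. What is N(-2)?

f'(t) = 4t − 6.
N(t) = t·f'(t) − f(t) = t·(4t − 6) − (2t^2 − 6t + 5) = 2t^2 − 5.
N(-2) = 3.

3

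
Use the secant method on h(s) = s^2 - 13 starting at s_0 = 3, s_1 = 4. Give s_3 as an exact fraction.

h(3) = -4, h(4) = 3. s_2 = 4 - 3·(4 - 3)/(3 - (-4)) = 25/7.
h(4) = 3, h(25/7) = -12/49. s_3 = (25/7) - (-12/49)·((25/7) - 4)/((-12/49) - 3) = 191/53.

191/53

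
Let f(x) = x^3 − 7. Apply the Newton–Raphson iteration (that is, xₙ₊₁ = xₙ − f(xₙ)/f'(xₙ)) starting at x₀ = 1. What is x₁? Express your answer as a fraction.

f'(x) = 3x^2.
f(1) = −6, f'(1) = 3, so x₁ = 1 − (−6)/3 = 3.

3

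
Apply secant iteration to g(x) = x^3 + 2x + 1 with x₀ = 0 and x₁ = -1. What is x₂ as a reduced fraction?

-1/3

g(0) = 1, g(-1) = -2. x₂ = (-1) - (-2)·((-1) - 0)/((-2) - 1) = -1/3.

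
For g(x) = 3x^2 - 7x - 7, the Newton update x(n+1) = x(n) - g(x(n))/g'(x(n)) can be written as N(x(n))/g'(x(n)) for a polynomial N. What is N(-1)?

10

g'(x) = 6x - 7.
N(x) = x·g'(x) - g(x) = x·(6x - 7) - (3x^2 - 7x - 7) = 3x^2 + 7.
N(-1) = 10.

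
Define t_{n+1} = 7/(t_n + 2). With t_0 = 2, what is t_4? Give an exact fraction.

406/221

t_1 = 7/(2 + 2) = 7/4.
t_2 = 7/(7/4 + 2) = 28/15.
t_3 = 7/(28/15 + 2) = 105/58.
t_4 = 7/(105/58 + 2) = 406/221.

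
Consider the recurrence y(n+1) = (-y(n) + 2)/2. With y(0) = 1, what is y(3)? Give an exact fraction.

5/8

y(1) = (-1 + 2)/2 = 1/2.
y(2) = (-(1/2) + 2)/2 = 3/4.
y(3) = (-(3/4) + 2)/2 = 5/8.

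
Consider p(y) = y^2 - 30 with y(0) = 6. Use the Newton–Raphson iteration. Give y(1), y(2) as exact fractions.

y(1) = 11/2, y(2) = 241/44

p'(y) = 2y.
p(6) = 6, p'(6) = 12, so y(1) = 6 - 6/12 = 11/2.
p(11/2) = 1/4, p'(11/2) = 11, so y(2) = (11/2) - (1/4)/11 = 241/44.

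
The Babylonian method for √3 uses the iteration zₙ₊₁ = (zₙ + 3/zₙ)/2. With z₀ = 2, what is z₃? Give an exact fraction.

18817/10864

z₁ = (2 + 3/2)/2 = 7/4.
z₂ = (7/4 + 3/(7/4))/2 = 97/56.
z₃ = (97/56 + 3/(97/56))/2 = 18817/10864.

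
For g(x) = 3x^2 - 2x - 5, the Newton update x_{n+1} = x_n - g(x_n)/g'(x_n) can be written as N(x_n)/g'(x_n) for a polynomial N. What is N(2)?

17

g'(x) = 6x - 2.
N(x) = x·g'(x) - g(x) = x·(6x - 2) - (3x^2 - 2x - 5) = 3x^2 + 5.
N(2) = 17.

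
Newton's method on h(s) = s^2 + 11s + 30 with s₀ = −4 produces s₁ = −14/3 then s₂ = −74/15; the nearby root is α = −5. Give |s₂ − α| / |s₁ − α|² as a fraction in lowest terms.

3/5

s₁ − α = −14/3 − (−5) = −14/3 + 5 = 1/3, so |s₁ − α| = 1/3.
s₂ − α = −74/15 − (−5) = −74/15 + 5 = 1/15, so |s₂ − α| = 1/15.
|s₁ − α|² = 1/9.
Ratio = (1/15) / (1/9) = 3/5.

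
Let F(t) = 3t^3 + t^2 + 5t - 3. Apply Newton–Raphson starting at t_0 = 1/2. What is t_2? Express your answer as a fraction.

F'(t) = 9t^2 + 2t + 5.
F(1/2) = 1/8, F'(1/2) = 33/4, so t_1 = (1/2) - (1/8)/(33/4) = 16/33.
F(16/33) = 5/3993, F'(16/33) = 2935/363, so t_2 = (16/33) - (5/3993)/(2935/363) = 9389/19371.

9389/19371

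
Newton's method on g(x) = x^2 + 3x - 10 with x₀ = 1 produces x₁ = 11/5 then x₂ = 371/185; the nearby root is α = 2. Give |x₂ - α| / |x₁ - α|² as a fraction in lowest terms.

5/37

x₁ - α = 11/5 - 2 = 1/5, so |x₁ - α| = 1/5.
x₂ - α = 371/185 - 2 = 1/185, so |x₂ - α| = 1/185.
|x₁ - α|² = 1/25.
Ratio = (1/185) / (1/25) = 5/37.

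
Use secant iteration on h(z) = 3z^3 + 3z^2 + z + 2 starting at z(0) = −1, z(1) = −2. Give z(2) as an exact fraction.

h(−1) = 1, h(−2) = −12. z(2) = (−2) − (−12)·((−2) − (−1))/((−12) − 1) = −14/13.

−14/13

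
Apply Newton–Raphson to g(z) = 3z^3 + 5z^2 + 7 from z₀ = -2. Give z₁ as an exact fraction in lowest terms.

-35/16

g'(z) = 9z^2 + 10z.
g(-2) = 3, g'(-2) = 16, so z₁ = (-2) - 3/16 = -35/16.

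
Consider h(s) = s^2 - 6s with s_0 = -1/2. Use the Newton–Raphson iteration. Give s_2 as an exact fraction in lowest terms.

h'(s) = 2s - 6.
h(-1/2) = 13/4, h'(-1/2) = -7, so s_1 = (-1/2) - (13/4)/(-7) = -1/28.
h(-1/28) = 169/784, h'(-1/28) = -85/14, so s_2 = (-1/28) - (169/784)/(-85/14) = -1/4760.

-1/4760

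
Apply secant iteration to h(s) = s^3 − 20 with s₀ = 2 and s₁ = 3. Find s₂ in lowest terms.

h(2) = −12, h(3) = 7. s₂ = 3 − 7·(3 − 2)/(7 − (−12)) = 50/19.

50/19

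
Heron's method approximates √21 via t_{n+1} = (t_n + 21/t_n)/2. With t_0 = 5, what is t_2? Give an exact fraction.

t_1 = (5 + 21/5)/2 = 23/5.
t_2 = (23/5 + 21/(23/5))/2 = 527/115.

527/115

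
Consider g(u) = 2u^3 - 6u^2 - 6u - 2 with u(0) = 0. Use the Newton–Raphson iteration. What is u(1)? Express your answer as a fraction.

-1/3

g'(u) = 6u^2 - 12u - 6.
g(0) = -2, g'(0) = -6, so u(1) = 0 - (-2)/(-6) = -1/3.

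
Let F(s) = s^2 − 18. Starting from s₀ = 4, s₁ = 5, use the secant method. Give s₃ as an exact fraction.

352/83

F(4) = −2, F(5) = 7. s₂ = 5 − 7·(5 − 4)/(7 − (−2)) = 38/9.
F(5) = 7, F(38/9) = −14/81. s₃ = (38/9) − (−14/81)·((38/9) − 5)/((−14/81) − 7) = 352/83.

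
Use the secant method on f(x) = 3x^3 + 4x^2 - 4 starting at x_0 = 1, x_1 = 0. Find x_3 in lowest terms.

49/40

f(1) = 3, f(0) = -4. x_2 = 0 - (-4)·(0 - 1)/((-4) - 3) = 4/7.
f(0) = -4, f(4/7) = -732/343. x_3 = (4/7) - (-732/343)·((4/7) - 0)/((-732/343) - (-4)) = 49/40.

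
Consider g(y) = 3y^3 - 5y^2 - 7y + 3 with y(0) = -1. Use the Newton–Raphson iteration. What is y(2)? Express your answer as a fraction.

-8/7

g'(y) = 9y^2 - 10y - 7.
g(-1) = 2, g'(-1) = 12, so y(1) = (-1) - 2/12 = -7/6.
g(-7/6) = -29/72, g'(-7/6) = 203/12, so y(2) = (-7/6) - (-29/72)/(203/12) = -8/7.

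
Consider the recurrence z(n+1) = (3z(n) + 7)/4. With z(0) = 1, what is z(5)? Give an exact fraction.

2855/512

z(1) = (3·1 + 7)/4 = 5/2.
z(2) = (3·(5/2) + 7)/4 = 29/8.
z(3) = (3·(29/8) + 7)/4 = 143/32.
z(4) = (3·(143/32) + 7)/4 = 653/128.
z(5) = (3·(653/128) + 7)/4 = 2855/512.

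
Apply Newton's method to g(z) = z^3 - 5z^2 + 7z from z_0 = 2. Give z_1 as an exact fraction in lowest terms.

4

g'(z) = 3z^2 - 10z + 7.
g(2) = 2, g'(2) = -1, so z_1 = 2 - 2/(-1) = 4.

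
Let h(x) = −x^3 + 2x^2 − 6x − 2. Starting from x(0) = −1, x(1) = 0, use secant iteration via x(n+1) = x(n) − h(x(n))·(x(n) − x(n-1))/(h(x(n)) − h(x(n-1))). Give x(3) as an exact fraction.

−81/263

h(−1) = 7, h(0) = −2. x(2) = 0 − (−2)·(0 − (−1))/((−2) − 7) = −2/9.
h(0) = −2, h(−2/9) = −406/729. x(3) = (−2/9) − (−406/729)·((−2/9) − 0)/((−406/729) − (−2)) = −81/263.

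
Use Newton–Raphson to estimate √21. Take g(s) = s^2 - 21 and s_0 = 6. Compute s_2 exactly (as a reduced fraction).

697/152

g'(s) = 2s.
g(6) = 15, g'(6) = 12, so s_1 = 6 - 15/12 = 19/4.
g(19/4) = 25/16, g'(19/4) = 19/2, so s_2 = (19/4) - (25/16)/(19/2) = 697/152.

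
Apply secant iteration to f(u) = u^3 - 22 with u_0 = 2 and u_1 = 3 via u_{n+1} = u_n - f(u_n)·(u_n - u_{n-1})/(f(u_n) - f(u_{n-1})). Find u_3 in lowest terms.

24946/8917

f(2) = -14, f(3) = 5. u_2 = 3 - 5·(3 - 2)/(5 - (-14)) = 52/19.
f(3) = 5, f(52/19) = -10290/6859. u_3 = (52/19) - (-10290/6859)·((52/19) - 3)/((-10290/6859) - 5) = 24946/8917.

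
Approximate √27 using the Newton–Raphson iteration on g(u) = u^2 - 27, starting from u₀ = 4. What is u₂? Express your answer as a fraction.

3577/688

g'(u) = 2u.
g(4) = -11, g'(4) = 8, so u₁ = 4 - (-11)/8 = 43/8.
g(43/8) = 121/64, g'(43/8) = 43/4, so u₂ = (43/8) - (121/64)/(43/4) = 3577/688.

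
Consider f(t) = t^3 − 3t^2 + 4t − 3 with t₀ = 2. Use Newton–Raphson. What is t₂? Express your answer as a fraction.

f'(t) = 3t^2 − 6t + 4.
f(2) = 1, f'(2) = 4, so t₁ = 2 − 1/4 = 7/4.
f(7/4) = 11/64, f'(7/4) = 43/16, so t₂ = (7/4) − (11/64)/(43/16) = 145/86.

145/86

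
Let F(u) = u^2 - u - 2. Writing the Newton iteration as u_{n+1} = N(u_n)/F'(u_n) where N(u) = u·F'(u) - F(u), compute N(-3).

11

F'(u) = 2u - 1.
N(u) = u·F'(u) - F(u) = u·(2u - 1) - (u^2 - u - 2) = u^2 + 2.
N(-3) = 11.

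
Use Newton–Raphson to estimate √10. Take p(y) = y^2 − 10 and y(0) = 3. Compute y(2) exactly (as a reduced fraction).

721/228

p'(y) = 2y.
p(3) = −1, p'(3) = 6, so y(1) = 3 − (−1)/6 = 19/6.
p(19/6) = 1/36, p'(19/6) = 19/3, so y(2) = (19/6) − (1/36)/(19/3) = 721/228.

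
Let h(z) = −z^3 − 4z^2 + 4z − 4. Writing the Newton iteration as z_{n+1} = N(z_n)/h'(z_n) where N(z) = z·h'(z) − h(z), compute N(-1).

h'(z) = −3z^2 − 8z + 4.
N(z) = z·h'(z) − h(z) = z·(−3z^2 − 8z + 4) − (−z^3 − 4z^2 + 4z − 4) = −2z^3 − 4z^2 + 4.
N(-1) = 2.

2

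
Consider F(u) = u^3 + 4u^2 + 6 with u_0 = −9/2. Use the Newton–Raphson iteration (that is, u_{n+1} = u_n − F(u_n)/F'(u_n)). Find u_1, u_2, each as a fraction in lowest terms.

F'(u) = 3u^2 + 8u.
F(−9/2) = −33/8, F'(−9/2) = 99/4, so u_1 = (−9/2) − (−33/8)/(99/4) = −13/3.
F(−13/3) = −7/27, F'(−13/3) = 65/3, so u_2 = (−13/3) − (−7/27)/(65/3) = −2528/585.

u_1 = −13/3, u_2 = −2528/585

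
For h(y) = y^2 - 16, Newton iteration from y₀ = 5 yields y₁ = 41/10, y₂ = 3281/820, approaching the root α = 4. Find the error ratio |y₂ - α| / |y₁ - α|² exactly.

5/41

y₁ - α = 41/10 - 4 = 1/10, so |y₁ - α| = 1/10.
y₂ - α = 3281/820 - 4 = 1/820, so |y₂ - α| = 1/820.
|y₁ - α|² = 1/100.
Ratio = (1/820) / (1/100) = 5/41.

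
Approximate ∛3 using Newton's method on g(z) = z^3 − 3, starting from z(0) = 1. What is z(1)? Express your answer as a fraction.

5/3

g'(z) = 3z^2.
g(1) = −2, g'(1) = 3, so z(1) = 1 − (−2)/3 = 5/3.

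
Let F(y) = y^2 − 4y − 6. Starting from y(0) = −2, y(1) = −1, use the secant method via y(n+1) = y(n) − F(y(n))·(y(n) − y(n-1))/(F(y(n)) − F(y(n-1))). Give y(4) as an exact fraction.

F(−2) = 6, F(−1) = −1. y(2) = (−1) − (−1)·((−1) − (−2))/((−1) − 6) = −8/7.
F(−1) = −1, F(−8/7) = −6/49. y(3) = (−8/7) − (−6/49)·((−8/7) − (−1))/((−6/49) − (−1)) = −50/43.
F(−8/7) = −6/49, F(−50/43) = 6/1849. y(4) = (−50/43) − (6/1849)·((−50/43) − (−8/7))/((6/1849) − (−6/49)) = −1103/949.

−1103/949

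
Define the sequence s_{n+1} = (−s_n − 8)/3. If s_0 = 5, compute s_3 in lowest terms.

−61/27

s_1 = (−5 − 8)/3 = −13/3.
s_2 = (−(−13/3) − 8)/3 = −11/9.
s_3 = (−(−11/9) − 8)/3 = −61/27.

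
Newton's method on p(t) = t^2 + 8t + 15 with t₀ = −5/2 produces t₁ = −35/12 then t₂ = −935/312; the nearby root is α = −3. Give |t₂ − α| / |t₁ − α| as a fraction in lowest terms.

t₁ − α = −35/12 − (−3) = −35/12 + 3 = 1/12, so |t₁ − α| = 1/12.
t₂ − α = −935/312 − (−3) = −935/312 + 3 = 1/312, so |t₂ − α| = 1/312.
Ratio = (1/312) / (1/12) = 1/26.

1/26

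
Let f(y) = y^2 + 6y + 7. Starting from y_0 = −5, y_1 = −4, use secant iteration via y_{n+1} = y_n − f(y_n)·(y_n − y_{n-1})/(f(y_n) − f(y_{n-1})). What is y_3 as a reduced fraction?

f(−5) = 2, f(−4) = −1. y_2 = (−4) − (−1)·((−4) − (−5))/((−1) − 2) = −13/3.
f(−4) = −1, f(−13/3) = −2/9. y_3 = (−13/3) − (−2/9)·((−13/3) − (−4))/((−2/9) − (−1)) = −31/7.

−31/7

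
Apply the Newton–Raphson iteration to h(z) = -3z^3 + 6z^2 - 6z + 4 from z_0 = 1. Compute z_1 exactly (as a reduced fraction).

h'(z) = -9z^2 + 12z - 6.
h(1) = 1, h'(1) = -3, so z_1 = 1 - 1/(-3) = 4/3.

4/3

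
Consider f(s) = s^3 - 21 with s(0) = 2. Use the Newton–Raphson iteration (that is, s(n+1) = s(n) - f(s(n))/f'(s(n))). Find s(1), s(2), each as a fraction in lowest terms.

s(1) = 37/12, s(2) = 68797/24642

f'(s) = 3s^2.
f(2) = -13, f'(2) = 12, so s(1) = 2 - (-13)/12 = 37/12.
f(37/12) = 14365/1728, f'(37/12) = 1369/48, so s(2) = (37/12) - (14365/1728)/(1369/48) = 68797/24642.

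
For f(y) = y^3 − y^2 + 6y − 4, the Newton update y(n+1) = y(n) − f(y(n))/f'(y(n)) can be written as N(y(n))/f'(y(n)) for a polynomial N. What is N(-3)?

f'(y) = 3y^2 − 2y + 6.
N(y) = y·f'(y) − f(y) = y·(3y^2 − 2y + 6) − (y^3 − y^2 + 6y − 4) = 2y^3 − y^2 + 4.
N(-3) = −59.

−59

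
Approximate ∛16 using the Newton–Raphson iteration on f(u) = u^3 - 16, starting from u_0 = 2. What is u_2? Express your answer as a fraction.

f'(u) = 3u^2.
f(2) = -8, f'(2) = 12, so u_1 = 2 - (-8)/12 = 8/3.
f(8/3) = 80/27, f'(8/3) = 64/3, so u_2 = (8/3) - (80/27)/(64/3) = 91/36.

91/36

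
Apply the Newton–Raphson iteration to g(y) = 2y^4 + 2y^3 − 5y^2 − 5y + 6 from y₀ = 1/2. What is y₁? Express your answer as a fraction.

g'(y) = 8y^3 + 6y^2 − 10y − 5.
g(1/2) = 21/8, g'(1/2) = −15/2, so y₁ = (1/2) − (21/8)/(−15/2) = 17/20.

17/20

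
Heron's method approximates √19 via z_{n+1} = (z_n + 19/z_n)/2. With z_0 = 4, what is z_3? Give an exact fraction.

z_1 = (4 + 19/4)/2 = 35/8.
z_2 = (35/8 + 19/(35/8))/2 = 2441/560.
z_3 = (2441/560 + 19/(2441/560))/2 = 11916881/2733920.

11916881/2733920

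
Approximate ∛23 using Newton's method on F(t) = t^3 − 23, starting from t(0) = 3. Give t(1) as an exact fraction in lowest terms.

77/27

F'(t) = 3t^2.
F(3) = 4, F'(3) = 27, so t(1) = 3 − 4/27 = 77/27.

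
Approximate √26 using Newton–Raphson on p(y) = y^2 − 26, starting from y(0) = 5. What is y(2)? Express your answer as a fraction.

5201/1020

p'(y) = 2y.
p(5) = −1, p'(5) = 10, so y(1) = 5 − (−1)/10 = 51/10.
p(51/10) = 1/100, p'(51/10) = 51/5, so y(2) = (51/10) − (1/100)/(51/5) = 5201/1020.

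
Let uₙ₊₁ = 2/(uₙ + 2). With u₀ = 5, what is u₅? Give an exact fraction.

62/85

u₁ = 2/(5 + 2) = 2/7.
u₂ = 2/(2/7 + 2) = 7/8.
u₃ = 2/(7/8 + 2) = 16/23.
u₄ = 2/(16/23 + 2) = 23/31.
u₅ = 2/(23/31 + 2) = 62/85.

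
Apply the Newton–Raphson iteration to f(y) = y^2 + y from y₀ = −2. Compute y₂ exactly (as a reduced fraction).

−16/15

f'(y) = 2y + 1.
f(−2) = 2, f'(−2) = −3, so y₁ = (−2) − 2/(−3) = −4/3.
f(−4/3) = 4/9, f'(−4/3) = −5/3, so y₂ = (−4/3) − (4/9)/(−5/3) = −16/15.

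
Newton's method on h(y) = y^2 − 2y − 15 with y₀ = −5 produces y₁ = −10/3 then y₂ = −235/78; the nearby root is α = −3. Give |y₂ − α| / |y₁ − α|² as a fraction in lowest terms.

y₁ − α = −10/3 − (−3) = −10/3 + 3 = −1/3, so |y₁ − α| = 1/3.
y₂ − α = −235/78 − (−3) = −235/78 + 3 = −1/78, so |y₂ − α| = 1/78.
|y₁ − α|² = 1/9.
Ratio = (1/78) / (1/9) = 3/26.

3/26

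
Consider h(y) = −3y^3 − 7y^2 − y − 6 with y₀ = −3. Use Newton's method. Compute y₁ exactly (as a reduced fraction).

h'(y) = −9y^2 − 14y − 1.
h(−3) = 15, h'(−3) = −40, so y₁ = (−3) − 15/(−40) = −21/8.

−21/8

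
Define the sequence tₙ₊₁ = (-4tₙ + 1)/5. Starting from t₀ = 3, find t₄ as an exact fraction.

809/625

t₁ = (-4·3 + 1)/5 = -11/5.
t₂ = (-4·(-11/5) + 1)/5 = 49/25.
t₃ = (-4·(49/25) + 1)/5 = -171/125.
t₄ = (-4·(-171/125) + 1)/5 = 809/625.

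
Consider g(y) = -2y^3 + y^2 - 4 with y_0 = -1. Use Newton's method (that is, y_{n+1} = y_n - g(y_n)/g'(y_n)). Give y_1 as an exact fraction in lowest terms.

g'(y) = -6y^2 + 2y.
g(-1) = -1, g'(-1) = -8, so y_1 = (-1) - (-1)/(-8) = -9/8.

-9/8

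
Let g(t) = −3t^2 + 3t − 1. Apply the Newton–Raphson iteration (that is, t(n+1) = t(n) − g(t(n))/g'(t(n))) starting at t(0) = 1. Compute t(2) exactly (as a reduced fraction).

g'(t) = −6t + 3.
g(1) = −1, g'(1) = −3, so t(1) = 1 − (−1)/(−3) = 2/3.
g(2/3) = −1/3, g'(2/3) = −1, so t(2) = (2/3) − (−1/3)/(−1) = 1/3.

1/3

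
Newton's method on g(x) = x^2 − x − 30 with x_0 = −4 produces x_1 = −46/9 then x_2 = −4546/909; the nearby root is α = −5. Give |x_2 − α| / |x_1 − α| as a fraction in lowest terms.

1/101

x_1 − α = −46/9 − (−5) = −46/9 + 5 = −1/9, so |x_1 − α| = 1/9.
x_2 − α = −4546/909 − (−5) = −4546/909 + 5 = −1/909, so |x_2 − α| = 1/909.
Ratio = (1/909) / (1/9) = 1/101.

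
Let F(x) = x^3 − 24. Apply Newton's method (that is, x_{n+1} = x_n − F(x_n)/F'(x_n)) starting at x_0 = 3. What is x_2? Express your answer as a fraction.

F'(x) = 3x^2.
F(3) = 3, F'(3) = 27, so x_1 = 3 − 3/27 = 26/9.
F(26/9) = 80/729, F'(26/9) = 676/27, so x_2 = (26/9) − (80/729)/(676/27) = 13162/4563.

13162/4563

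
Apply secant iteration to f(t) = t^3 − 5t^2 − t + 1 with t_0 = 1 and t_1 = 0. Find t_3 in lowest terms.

f(1) = −4, f(0) = 1. t_2 = 0 − 1·(0 − 1)/(1 − (−4)) = 1/5.
f(0) = 1, f(1/5) = 76/125. t_3 = (1/5) − (76/125)·((1/5) − 0)/((76/125) − 1) = 25/49.

25/49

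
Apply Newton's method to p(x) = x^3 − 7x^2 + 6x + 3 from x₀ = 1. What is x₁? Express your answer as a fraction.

p'(x) = 3x^2 − 14x + 6.
p(1) = 3, p'(1) = −5, so x₁ = 1 − 3/(−5) = 8/5.

8/5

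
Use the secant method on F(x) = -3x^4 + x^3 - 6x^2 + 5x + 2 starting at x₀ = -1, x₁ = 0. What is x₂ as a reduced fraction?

F(-1) = -13, F(0) = 2. x₂ = 0 - 2·(0 - (-1))/(2 - (-13)) = -2/15.

-2/15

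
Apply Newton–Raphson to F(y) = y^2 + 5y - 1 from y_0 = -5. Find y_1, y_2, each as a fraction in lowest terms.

y_1 = -26/5, y_2 = -701/135

F'(y) = 2y + 5.
F(-5) = -1, F'(-5) = -5, so y_1 = (-5) - (-1)/(-5) = -26/5.
F(-26/5) = 1/25, F'(-26/5) = -27/5, so y_2 = (-26/5) - (1/25)/(-27/5) = -701/135.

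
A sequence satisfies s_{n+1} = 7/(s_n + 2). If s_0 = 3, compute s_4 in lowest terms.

483/257

s_1 = 7/(3 + 2) = 7/5.
s_2 = 7/(7/5 + 2) = 35/17.
s_3 = 7/(35/17 + 2) = 119/69.
s_4 = 7/(119/69 + 2) = 483/257.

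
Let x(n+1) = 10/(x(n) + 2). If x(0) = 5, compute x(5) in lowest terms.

1190/533

x(1) = 10/(5 + 2) = 10/7.
x(2) = 10/(10/7 + 2) = 35/12.
x(3) = 10/(35/12 + 2) = 120/59.
x(4) = 10/(120/59 + 2) = 295/119.
x(5) = 10/(295/119 + 2) = 1190/533.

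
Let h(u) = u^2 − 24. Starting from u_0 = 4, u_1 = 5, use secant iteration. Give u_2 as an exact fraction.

h(4) = −8, h(5) = 1. u_2 = 5 − 1·(5 − 4)/(1 − (−8)) = 44/9.

44/9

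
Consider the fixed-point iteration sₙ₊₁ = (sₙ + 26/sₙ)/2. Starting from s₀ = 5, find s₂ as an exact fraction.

5201/1020

s₁ = (5 + 26/5)/2 = 51/10.
s₂ = (51/10 + 26/(51/10))/2 = 5201/1020.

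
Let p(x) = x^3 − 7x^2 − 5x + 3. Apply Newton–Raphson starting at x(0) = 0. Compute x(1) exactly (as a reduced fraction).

p'(x) = 3x^2 − 14x − 5.
p(0) = 3, p'(0) = −5, so x(1) = 0 − 3/(−5) = 3/5.

3/5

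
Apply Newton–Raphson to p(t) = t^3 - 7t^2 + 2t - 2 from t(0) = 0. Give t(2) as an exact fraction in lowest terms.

1/3

p'(t) = 3t^2 - 14t + 2.
p(0) = -2, p'(0) = 2, so t(1) = 0 - (-2)/2 = 1.
p(1) = -6, p'(1) = -9, so t(2) = 1 - (-6)/(-9) = 1/3.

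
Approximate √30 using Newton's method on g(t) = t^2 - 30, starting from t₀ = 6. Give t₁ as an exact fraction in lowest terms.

11/2

g'(t) = 2t.
g(6) = 6, g'(6) = 12, so t₁ = 6 - 6/12 = 11/2.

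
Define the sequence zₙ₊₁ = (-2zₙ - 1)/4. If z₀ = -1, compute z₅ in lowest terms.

-9/64

z₁ = (-2·(-1) - 1)/4 = 1/4.
z₂ = (-2·(1/4) - 1)/4 = -3/8.
z₃ = (-2·(-3/8) - 1)/4 = -1/16.
z₄ = (-2·(-1/16) - 1)/4 = -7/32.
z₅ = (-2·(-7/32) - 1)/4 = -9/64.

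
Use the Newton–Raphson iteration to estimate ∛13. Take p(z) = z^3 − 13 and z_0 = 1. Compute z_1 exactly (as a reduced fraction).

5

p'(z) = 3z^2.
p(1) = −12, p'(1) = 3, so z_1 = 1 − (−12)/3 = 5.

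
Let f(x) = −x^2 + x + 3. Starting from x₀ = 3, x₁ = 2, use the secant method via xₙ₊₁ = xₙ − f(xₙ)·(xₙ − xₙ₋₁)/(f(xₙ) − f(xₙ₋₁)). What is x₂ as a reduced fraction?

f(3) = −3, f(2) = 1. x₂ = 2 − 1·(2 − 3)/(1 − (−3)) = 9/4.

9/4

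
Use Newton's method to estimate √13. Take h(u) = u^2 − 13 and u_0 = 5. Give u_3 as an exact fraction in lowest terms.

117487/32585

h'(u) = 2u.
h(5) = 12, h'(5) = 10, so u_1 = 5 − 12/10 = 19/5.
h(19/5) = 36/25, h'(19/5) = 38/5, so u_2 = (19/5) − (36/25)/(38/5) = 343/95.
h(343/95) = 324/9025, h'(343/95) = 686/95, so u_3 = (343/95) − (324/9025)/(686/95) = 117487/32585.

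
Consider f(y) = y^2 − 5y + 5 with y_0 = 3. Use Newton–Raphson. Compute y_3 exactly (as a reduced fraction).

f'(y) = 2y − 5.
f(3) = −1, f'(3) = 1, so y_1 = 3 − (−1)/1 = 4.
f(4) = 1, f'(4) = 3, so y_2 = 4 − 1/3 = 11/3.
f(11/3) = 1/9, f'(11/3) = 7/3, so y_3 = (11/3) − (1/9)/(7/3) = 76/21.

76/21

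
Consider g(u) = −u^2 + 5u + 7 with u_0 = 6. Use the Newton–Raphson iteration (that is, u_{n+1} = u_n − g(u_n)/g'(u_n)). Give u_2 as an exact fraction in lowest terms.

2192/357

g'(u) = −2u + 5.
g(6) = 1, g'(6) = −7, so u_1 = 6 − 1/(−7) = 43/7.
g(43/7) = −1/49, g'(43/7) = −51/7, so u_2 = (43/7) − (−1/49)/(−51/7) = 2192/357.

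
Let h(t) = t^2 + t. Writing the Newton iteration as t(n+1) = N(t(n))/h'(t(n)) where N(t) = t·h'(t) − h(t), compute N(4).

h'(t) = 2t + 1.
N(t) = t·h'(t) − h(t) = t·(2t + 1) − (t^2 + t) = t^2.
N(4) = 16.

16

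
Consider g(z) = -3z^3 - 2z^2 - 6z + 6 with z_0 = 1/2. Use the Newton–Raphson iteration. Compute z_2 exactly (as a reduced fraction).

8614/12587

g'(z) = -9z^2 - 4z - 6.
g(1/2) = 17/8, g'(1/2) = -41/4, so z_1 = (1/2) - (17/8)/(-41/4) = 29/41.
g(29/41) = -21097/68921, g'(29/41) = -22411/1681, so z_2 = (29/41) - (-21097/68921)/(-22411/1681) = 8614/12587.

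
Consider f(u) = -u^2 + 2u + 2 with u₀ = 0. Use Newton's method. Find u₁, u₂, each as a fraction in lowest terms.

u₁ = -1, u₂ = -3/4

f'(u) = -2u + 2.
f(0) = 2, f'(0) = 2, so u₁ = 0 - 2/2 = -1.
f(-1) = -1, f'(-1) = 4, so u₂ = (-1) - (-1)/4 = -3/4.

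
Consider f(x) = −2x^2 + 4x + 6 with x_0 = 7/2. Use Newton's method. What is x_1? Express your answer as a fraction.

61/20

f'(x) = −4x + 4.
f(7/2) = −9/2, f'(7/2) = −10, so x_1 = (7/2) − (−9/2)/(−10) = 61/20.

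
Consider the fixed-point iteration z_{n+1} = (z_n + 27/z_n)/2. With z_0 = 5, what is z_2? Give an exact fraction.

1351/260

z_1 = (5 + 27/5)/2 = 26/5.
z_2 = (26/5 + 27/(26/5))/2 = 1351/260.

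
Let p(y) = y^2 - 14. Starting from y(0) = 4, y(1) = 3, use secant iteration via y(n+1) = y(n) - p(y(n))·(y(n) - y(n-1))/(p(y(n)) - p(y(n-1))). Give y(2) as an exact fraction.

26/7

p(4) = 2, p(3) = -5. y(2) = 3 - (-5)·(3 - 4)/((-5) - 2) = 26/7.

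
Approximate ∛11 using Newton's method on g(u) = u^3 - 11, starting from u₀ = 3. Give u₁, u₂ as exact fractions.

u₁ = 65/27, u₂ = 765763/342225

g'(u) = 3u^2.
g(3) = 16, g'(3) = 27, so u₁ = 3 - 16/27 = 65/27.
g(65/27) = 58112/19683, g'(65/27) = 4225/243, so u₂ = (65/27) - (58112/19683)/(4225/243) = 765763/342225.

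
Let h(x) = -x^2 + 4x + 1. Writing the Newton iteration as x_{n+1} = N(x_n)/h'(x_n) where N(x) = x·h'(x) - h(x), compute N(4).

h'(x) = -2x + 4.
N(x) = x·h'(x) - h(x) = x·(-2x + 4) - (-x^2 + 4x + 1) = -x^2 - 1.
N(4) = -17.

-17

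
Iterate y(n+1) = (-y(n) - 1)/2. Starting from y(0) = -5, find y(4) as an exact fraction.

-5/8

y(1) = (-(-5) - 1)/2 = 2.
y(2) = (-2 - 1)/2 = -3/2.
y(3) = (-(-3/2) - 1)/2 = 1/4.
y(4) = (-(1/4) - 1)/2 = -5/8.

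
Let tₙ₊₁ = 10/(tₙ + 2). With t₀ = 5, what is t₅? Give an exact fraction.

1190/533

t₁ = 10/(5 + 2) = 10/7.
t₂ = 10/(10/7 + 2) = 35/12.
t₃ = 10/(35/12 + 2) = 120/59.
t₄ = 10/(120/59 + 2) = 295/119.
t₅ = 10/(295/119 + 2) = 1190/533.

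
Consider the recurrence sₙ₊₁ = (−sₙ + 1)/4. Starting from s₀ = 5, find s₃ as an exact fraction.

1/8

s₁ = (−5 + 1)/4 = −1.
s₂ = (−(−1) + 1)/4 = 1/2.
s₃ = (−(1/2) + 1)/4 = 1/8.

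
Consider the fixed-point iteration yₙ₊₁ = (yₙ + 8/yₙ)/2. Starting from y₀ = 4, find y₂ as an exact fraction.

y₁ = (4 + 8/4)/2 = 3.
y₂ = (3 + 8/3)/2 = 17/6.

17/6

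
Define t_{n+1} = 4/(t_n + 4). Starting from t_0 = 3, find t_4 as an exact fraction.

39/47

t_1 = 4/(3 + 4) = 4/7.
t_2 = 4/(4/7 + 4) = 7/8.
t_3 = 4/(7/8 + 4) = 32/39.
t_4 = 4/(32/39 + 4) = 39/47.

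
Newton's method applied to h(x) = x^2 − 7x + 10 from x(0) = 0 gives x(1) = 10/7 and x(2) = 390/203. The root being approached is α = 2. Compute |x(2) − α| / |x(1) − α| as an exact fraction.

4/29

x(1) − α = 10/7 − 2 = −4/7, so |x(1) − α| = 4/7.
x(2) − α = 390/203 − 2 = −16/203, so |x(2) − α| = 16/203.
Ratio = (16/203) / (4/7) = 4/29.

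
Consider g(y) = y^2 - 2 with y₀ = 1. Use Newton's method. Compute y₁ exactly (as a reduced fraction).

3/2

g'(y) = 2y.
g(1) = -1, g'(1) = 2, so y₁ = 1 - (-1)/2 = 3/2.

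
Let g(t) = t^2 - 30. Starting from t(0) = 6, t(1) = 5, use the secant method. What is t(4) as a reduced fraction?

g(6) = 6, g(5) = -5. t(2) = 5 - (-5)·(5 - 6)/((-5) - 6) = 60/11.
g(5) = -5, g(60/11) = -30/121. t(3) = (60/11) - (-30/121)·((60/11) - 5)/((-30/121) - (-5)) = 126/23.
g(60/11) = -30/121, g(126/23) = 6/529. t(4) = (126/23) - (6/529)·((126/23) - (60/11))/((6/529) - (-30/121)) = 2525/461.

2525/461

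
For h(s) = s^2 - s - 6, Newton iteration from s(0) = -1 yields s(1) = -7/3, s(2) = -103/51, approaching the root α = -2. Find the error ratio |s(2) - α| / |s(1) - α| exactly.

s(1) - α = -7/3 - (-2) = -7/3 + 2 = -1/3, so |s(1) - α| = 1/3.
s(2) - α = -103/51 - (-2) = -103/51 + 2 = -1/51, so |s(2) - α| = 1/51.
Ratio = (1/51) / (1/3) = 1/17.

1/17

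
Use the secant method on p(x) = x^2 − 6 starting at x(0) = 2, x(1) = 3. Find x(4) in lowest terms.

267/109

p(2) = −2, p(3) = 3. x(2) = 3 − 3·(3 − 2)/(3 − (−2)) = 12/5.
p(3) = 3, p(12/5) = −6/25. x(3) = (12/5) − (−6/25)·((12/5) − 3)/((−6/25) − 3) = 22/9.
p(12/5) = −6/25, p(22/9) = −2/81. x(4) = (22/9) − (−2/81)·((22/9) − (12/5))/((−2/81) − (−6/25)) = 267/109.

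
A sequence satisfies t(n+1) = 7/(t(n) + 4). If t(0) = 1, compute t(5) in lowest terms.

5327/4045

t(1) = 7/(1 + 4) = 7/5.
t(2) = 7/(7/5 + 4) = 35/27.
t(3) = 7/(35/27 + 4) = 189/143.
t(4) = 7/(189/143 + 4) = 1001/761.
t(5) = 7/(1001/761 + 4) = 5327/4045.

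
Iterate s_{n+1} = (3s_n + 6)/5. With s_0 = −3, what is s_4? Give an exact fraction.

1389/625

s_1 = (3·(−3) + 6)/5 = −3/5.
s_2 = (3·(−3/5) + 6)/5 = 21/25.
s_3 = (3·(21/25) + 6)/5 = 213/125.
s_4 = (3·(213/125) + 6)/5 = 1389/625.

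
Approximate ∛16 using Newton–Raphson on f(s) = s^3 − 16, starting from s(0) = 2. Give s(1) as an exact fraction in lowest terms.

f'(s) = 3s^2.
f(2) = −8, f'(2) = 12, so s(1) = 2 − (−8)/12 = 8/3.

8/3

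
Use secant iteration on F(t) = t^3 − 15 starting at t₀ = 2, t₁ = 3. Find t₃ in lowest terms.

F(2) = −7, F(3) = 12. t₂ = 3 − 12·(3 − 2)/(12 − (−7)) = 45/19.
F(3) = 12, F(45/19) = −11760/6859. t₃ = (45/19) − (−11760/6859)·((45/19) − 3)/((−11760/6859) − 12) = 6395/2613.

6395/2613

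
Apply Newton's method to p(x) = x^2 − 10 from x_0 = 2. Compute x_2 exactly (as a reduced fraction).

p'(x) = 2x.
p(2) = −6, p'(2) = 4, so x_1 = 2 − (−6)/4 = 7/2.
p(7/2) = 9/4, p'(7/2) = 7, so x_2 = (7/2) − (9/4)/7 = 89/28.

89/28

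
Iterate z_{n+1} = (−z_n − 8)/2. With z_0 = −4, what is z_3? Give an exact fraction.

−5/2

z_1 = (−(−4) − 8)/2 = −2.
z_2 = (−(−2) − 8)/2 = −3.
z_3 = (−(−3) − 8)/2 = −5/2.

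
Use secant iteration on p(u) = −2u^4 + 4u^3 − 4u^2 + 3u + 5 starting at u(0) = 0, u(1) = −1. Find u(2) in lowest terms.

−5/13

p(0) = 5, p(−1) = −8. u(2) = (−1) − (−8)·((−1) − 0)/((−8) − 5) = −5/13.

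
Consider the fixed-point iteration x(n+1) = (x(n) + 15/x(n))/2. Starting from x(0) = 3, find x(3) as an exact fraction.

1921/496

x(1) = (3 + 15/3)/2 = 4.
x(2) = (4 + 15/4)/2 = 31/8.
x(3) = (31/8 + 15/(31/8))/2 = 1921/496.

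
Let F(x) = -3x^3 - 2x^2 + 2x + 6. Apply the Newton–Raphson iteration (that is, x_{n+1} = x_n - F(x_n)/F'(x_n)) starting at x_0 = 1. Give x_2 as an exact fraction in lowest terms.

F'(x) = -9x^2 - 4x + 2.
F(1) = 3, F'(1) = -11, so x_1 = 1 - 3/(-11) = 14/11.
F(14/11) = -1170/1331, F'(14/11) = -2138/121, so x_2 = (14/11) - (-1170/1331)/(-2138/121) = 14381/11759.

14381/11759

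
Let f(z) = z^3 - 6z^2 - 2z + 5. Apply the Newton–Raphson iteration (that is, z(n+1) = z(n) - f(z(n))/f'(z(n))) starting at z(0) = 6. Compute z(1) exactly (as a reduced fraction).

f'(z) = 3z^2 - 12z - 2.
f(6) = -7, f'(6) = 34, so z(1) = 6 - (-7)/34 = 211/34.

211/34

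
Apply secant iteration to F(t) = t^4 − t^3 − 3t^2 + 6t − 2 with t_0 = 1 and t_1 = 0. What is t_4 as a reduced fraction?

3485214/8461805

F(1) = 1, F(0) = −2. t_2 = 0 − (−2)·(0 − 1)/((−2) − 1) = 2/3.
F(0) = −2, F(2/3) = 46/81. t_3 = (2/3) − (46/81)·((2/3) − 0)/((46/81) − (−2)) = 27/52.
F(2/3) = 46/81, F(27/52) = 1749541/7311616. t_4 = (27/52) − (1749541/7311616)·((27/52) − (2/3))/((1749541/7311616) − (46/81)) = 3485214/8461805.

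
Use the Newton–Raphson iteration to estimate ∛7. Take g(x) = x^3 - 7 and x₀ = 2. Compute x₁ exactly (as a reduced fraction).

g'(x) = 3x^2.
g(2) = 1, g'(2) = 12, so x₁ = 2 - 1/12 = 23/12.

23/12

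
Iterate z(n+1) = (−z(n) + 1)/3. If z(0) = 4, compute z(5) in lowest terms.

z(1) = (−4 + 1)/3 = −1.
z(2) = (−(−1) + 1)/3 = 2/3.
z(3) = (−(2/3) + 1)/3 = 1/9.
z(4) = (−(1/9) + 1)/3 = 8/27.
z(5) = (−(8/27) + 1)/3 = 19/81.

19/81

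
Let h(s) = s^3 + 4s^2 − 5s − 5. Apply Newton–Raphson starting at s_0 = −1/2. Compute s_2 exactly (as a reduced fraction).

h'(s) = 3s^2 + 8s − 5.
h(−1/2) = −13/8, h'(−1/2) = −33/4, so s_1 = (−1/2) − (−13/8)/(−33/4) = −23/33.
h(−23/33) = 3211/35937, h'(−23/33) = −3310/363, so s_2 = (−23/33) − (3211/35937)/(−3310/363) = −225179/327690.

−225179/327690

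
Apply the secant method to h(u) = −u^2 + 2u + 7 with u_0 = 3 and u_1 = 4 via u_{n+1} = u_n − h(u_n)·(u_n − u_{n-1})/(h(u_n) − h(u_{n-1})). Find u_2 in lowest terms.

19/5

h(3) = 4, h(4) = −1. u_2 = 4 − (−1)·(4 − 3)/((−1) − 4) = 19/5.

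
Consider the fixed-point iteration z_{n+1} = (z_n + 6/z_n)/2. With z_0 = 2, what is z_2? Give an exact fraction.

z_1 = (2 + 6/2)/2 = 5/2.
z_2 = (5/2 + 6/(5/2))/2 = 49/20.

49/20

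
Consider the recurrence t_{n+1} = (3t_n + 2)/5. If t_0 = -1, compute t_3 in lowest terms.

71/125

t_1 = (3·(-1) + 2)/5 = -1/5.
t_2 = (3·(-1/5) + 2)/5 = 7/25.
t_3 = (3·(7/25) + 2)/5 = 71/125.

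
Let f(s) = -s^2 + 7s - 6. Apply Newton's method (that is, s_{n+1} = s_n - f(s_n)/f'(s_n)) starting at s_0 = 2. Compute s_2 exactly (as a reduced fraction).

f'(s) = -2s + 7.
f(2) = 4, f'(2) = 3, so s_1 = 2 - 4/3 = 2/3.
f(2/3) = -16/9, f'(2/3) = 17/3, so s_2 = (2/3) - (-16/9)/(17/3) = 50/51.

50/51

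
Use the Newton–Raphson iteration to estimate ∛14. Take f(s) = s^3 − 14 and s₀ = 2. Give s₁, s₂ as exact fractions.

s₁ = 5/2, s₂ = 181/75

f'(s) = 3s^2.
f(2) = −6, f'(2) = 12, so s₁ = 2 − (−6)/12 = 5/2.
f(5/2) = 13/8, f'(5/2) = 75/4, so s₂ = (5/2) − (13/8)/(75/4) = 181/75.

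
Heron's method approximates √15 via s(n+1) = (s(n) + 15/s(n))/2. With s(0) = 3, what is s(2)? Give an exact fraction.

s(1) = (3 + 15/3)/2 = 4.
s(2) = (4 + 15/4)/2 = 31/8.

31/8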